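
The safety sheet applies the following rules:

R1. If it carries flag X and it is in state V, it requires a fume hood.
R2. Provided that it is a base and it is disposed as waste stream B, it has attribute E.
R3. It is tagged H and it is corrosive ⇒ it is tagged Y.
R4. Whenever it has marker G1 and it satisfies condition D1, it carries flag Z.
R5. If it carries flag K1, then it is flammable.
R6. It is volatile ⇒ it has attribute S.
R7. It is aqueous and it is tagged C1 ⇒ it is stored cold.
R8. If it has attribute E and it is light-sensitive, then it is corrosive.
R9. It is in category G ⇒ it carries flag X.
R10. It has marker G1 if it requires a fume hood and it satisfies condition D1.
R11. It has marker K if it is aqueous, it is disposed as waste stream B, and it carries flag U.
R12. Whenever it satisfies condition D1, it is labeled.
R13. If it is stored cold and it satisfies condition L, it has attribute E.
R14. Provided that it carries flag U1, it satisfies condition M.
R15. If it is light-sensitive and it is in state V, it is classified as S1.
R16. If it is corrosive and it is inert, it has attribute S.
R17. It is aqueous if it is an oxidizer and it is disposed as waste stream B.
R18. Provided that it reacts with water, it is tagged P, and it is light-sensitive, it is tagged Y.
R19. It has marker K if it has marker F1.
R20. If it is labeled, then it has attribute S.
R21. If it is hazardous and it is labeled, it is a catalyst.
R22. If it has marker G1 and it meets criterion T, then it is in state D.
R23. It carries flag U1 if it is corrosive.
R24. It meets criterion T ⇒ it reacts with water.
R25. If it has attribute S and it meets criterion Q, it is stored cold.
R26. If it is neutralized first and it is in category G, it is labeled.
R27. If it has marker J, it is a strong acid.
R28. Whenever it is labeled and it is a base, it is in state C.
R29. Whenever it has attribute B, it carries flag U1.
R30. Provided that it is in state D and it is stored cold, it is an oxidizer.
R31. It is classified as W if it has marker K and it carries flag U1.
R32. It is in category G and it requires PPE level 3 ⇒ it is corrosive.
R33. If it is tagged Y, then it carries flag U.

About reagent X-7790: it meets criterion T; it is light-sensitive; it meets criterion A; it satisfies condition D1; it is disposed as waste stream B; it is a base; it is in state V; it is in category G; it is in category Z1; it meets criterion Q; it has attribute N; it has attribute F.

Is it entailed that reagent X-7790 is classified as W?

No

Forward chaining from the given facts derives: has attribute E, is corrosive, carries flag X, is labeled, is classified as S1, has attribute S, carries flag U1, reacts with water, is stored cold, is in state C, requires a fume hood, has marker G1, satisfies condition M, is in state D, is an oxidizer, carries flag Z, is aqueous.
The only rule concluding "it is classified as W" is R31, which needs "it has marker K"; that is never established.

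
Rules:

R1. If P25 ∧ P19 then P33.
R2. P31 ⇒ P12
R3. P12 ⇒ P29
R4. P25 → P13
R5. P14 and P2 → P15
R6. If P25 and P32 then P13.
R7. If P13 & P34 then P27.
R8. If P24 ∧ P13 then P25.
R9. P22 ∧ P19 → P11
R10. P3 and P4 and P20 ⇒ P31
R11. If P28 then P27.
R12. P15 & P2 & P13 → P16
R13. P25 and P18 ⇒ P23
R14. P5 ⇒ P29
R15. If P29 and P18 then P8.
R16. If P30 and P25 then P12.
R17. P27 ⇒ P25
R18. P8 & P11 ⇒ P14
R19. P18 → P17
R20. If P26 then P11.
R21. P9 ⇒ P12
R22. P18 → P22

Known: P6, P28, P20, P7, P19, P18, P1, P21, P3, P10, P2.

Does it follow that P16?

No

Forward chaining from the given facts derives: P27, P25, P17, P22, P33, P13, P11, P23.
The only rule concluding P16 is R12, which needs P15; that is never established.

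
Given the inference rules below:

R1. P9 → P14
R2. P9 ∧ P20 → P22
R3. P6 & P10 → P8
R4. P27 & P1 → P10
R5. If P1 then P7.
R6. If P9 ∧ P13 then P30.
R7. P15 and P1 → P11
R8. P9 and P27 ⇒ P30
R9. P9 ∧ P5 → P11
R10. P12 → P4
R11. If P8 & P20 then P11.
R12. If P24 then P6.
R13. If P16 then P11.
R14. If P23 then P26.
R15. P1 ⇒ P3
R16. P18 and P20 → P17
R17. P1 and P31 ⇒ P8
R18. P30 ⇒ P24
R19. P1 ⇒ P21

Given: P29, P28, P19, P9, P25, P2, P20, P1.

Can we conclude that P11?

Forward chaining from the given facts derives: P14, P22, P7, P3, P21.
Rules concluding P11: R7 needs P15; R9 needs P5; R11 needs P8; R13 needs P16 — none of these are established.

No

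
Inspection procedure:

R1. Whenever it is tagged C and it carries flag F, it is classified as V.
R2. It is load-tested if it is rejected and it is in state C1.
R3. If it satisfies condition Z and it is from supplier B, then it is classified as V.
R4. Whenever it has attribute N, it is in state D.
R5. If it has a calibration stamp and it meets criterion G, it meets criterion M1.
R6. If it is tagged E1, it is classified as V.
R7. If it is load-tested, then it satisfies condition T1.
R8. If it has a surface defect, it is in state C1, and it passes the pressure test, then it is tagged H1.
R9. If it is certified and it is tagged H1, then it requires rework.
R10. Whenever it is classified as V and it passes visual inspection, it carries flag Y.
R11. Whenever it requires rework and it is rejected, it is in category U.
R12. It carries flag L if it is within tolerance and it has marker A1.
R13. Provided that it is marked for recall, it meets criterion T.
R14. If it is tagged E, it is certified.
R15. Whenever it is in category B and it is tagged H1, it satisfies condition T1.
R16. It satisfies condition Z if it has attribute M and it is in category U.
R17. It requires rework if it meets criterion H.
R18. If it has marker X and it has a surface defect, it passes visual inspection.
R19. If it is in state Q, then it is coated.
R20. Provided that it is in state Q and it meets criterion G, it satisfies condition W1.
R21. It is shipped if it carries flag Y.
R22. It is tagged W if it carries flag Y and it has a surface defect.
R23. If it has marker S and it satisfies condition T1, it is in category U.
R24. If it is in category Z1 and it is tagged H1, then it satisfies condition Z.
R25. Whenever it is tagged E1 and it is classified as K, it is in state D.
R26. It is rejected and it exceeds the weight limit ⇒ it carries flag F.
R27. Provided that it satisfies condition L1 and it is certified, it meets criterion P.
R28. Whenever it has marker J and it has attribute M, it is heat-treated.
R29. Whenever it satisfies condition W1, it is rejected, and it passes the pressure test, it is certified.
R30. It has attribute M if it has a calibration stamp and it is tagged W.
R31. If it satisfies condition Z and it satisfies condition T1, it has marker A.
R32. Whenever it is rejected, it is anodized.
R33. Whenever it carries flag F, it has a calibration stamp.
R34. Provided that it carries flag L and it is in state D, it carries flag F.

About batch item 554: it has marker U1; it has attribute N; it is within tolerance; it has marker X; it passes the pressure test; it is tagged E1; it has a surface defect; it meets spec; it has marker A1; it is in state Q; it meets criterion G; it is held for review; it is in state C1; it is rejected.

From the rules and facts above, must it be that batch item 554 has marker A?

Yes

By R2 (it is rejected, it is in state C1): it is load-tested.
By R4 (it has attribute N): it is in state D.
By R6 (it is tagged E1): it is classified as V.
By R7 (it is load-tested): it satisfies condition T1.
By R8 (it has a surface defect, it is in state C1, it passes the pressure test): it is tagged H1.
By R12 (it is within tolerance, it has marker A1): it carries flag L.
By R18 (it has marker X, it has a surface defect): it passes visual inspection.
By R20 (it is in state Q, it meets criterion G): it satisfies condition W1.
By R29 (it satisfies condition W1, it is rejected, it passes the pressure test): it is certified.
By R34 (it carries flag L, it is in state D): it carries flag F.
By R9 (it is certified, it is tagged H1): it requires rework.
By R10 (it is classified as V, it passes visual inspection): it carries flag Y.
By R11 (it requires rework, it is rejected): it is in category U.
By R22 (it carries flag Y, it has a surface defect): it is tagged W.
By R33 (it carries flag F): it has a calibration stamp.
By R30 (it has a calibration stamp, it is tagged W): it has attribute M.
By R16 (it has attribute M, it is in category U): it satisfies condition Z.
By R31 (it satisfies condition Z, it satisfies condition T1): it has marker A.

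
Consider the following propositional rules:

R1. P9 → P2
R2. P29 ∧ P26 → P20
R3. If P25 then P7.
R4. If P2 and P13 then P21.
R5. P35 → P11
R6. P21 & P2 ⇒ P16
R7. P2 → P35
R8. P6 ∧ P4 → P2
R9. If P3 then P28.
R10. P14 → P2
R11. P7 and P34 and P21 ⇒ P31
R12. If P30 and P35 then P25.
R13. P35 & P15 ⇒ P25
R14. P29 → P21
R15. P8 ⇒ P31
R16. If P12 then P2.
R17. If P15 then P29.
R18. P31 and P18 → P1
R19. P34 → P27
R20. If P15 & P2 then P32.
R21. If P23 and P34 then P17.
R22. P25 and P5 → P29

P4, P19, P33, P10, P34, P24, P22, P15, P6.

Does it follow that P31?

Yes

P2  (by R8: P6, P4)
P29  (by R17: P15)
P35  (by R7: P2)
P25  (by R13: P35, P15)
P21  (by R14: P29)
P7  (by R3: P25)
P31  (by R11: P7, P34, P21)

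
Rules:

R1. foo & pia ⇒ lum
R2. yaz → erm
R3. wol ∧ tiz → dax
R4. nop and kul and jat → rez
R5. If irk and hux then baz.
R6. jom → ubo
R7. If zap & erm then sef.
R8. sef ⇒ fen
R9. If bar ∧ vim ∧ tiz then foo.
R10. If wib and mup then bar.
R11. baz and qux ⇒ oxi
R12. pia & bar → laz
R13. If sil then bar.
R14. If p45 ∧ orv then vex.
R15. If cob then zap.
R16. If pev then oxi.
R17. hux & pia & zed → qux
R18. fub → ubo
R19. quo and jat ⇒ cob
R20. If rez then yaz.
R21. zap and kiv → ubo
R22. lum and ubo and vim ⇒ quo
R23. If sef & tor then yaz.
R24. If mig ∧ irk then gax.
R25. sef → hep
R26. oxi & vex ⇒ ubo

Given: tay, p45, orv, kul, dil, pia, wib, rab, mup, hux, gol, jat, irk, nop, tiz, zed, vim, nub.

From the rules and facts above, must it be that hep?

rez  (by R4: nop, kul, jat)
baz  (by R5: irk, hux)
bar  (by R10: wib, mup)
vex  (by R14: p45, orv)
qux  (by R17: hux, pia, zed)
yaz  (by R20: rez)
erm  (by R2: yaz)
foo  (by R9: bar, vim, tiz)
oxi  (by R11: baz, qux)
ubo  (by R26: oxi, vex)
lum  (by R1: foo, pia)
quo  (by R22: lum, ubo, vim)
cob  (by R19: quo, jat)
zap  (by R15: cob)
sef  (by R7: zap, erm)
hep  (by R25: sef)

Yes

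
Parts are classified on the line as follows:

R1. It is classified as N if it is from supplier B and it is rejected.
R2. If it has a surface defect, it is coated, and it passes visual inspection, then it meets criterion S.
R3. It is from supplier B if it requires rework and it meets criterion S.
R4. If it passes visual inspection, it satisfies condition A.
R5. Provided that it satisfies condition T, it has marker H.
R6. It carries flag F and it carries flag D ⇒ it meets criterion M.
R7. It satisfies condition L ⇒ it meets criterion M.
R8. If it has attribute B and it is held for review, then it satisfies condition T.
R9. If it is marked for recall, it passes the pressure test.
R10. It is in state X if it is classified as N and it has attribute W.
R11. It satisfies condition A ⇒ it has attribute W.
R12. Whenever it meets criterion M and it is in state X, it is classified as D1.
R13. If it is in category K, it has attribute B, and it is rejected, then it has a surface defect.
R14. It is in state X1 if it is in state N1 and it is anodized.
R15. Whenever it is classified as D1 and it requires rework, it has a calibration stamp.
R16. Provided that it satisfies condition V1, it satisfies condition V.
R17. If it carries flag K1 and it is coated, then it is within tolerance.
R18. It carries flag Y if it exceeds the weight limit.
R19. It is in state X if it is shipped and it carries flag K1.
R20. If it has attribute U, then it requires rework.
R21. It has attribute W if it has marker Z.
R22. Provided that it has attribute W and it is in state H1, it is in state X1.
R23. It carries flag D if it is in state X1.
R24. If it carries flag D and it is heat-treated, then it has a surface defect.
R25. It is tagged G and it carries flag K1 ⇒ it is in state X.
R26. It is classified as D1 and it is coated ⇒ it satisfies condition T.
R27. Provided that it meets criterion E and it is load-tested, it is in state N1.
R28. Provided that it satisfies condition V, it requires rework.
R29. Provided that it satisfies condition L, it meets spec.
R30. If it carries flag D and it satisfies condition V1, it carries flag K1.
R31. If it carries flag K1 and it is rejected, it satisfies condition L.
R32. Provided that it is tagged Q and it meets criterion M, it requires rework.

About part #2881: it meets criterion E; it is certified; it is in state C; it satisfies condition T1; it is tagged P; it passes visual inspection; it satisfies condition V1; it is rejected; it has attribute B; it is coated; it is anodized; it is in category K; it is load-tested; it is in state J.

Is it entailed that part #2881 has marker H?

Yes

By R4 (it passes visual inspection): it satisfies condition A.
By R11 (it satisfies condition A): it has attribute W.
By R13 (it is in category K, it has attribute B, it is rejected): it has a surface defect.
By R16 (it satisfies condition V1): it satisfies condition V.
By R27 (it meets criterion E, it is load-tested): it is in state N1.
By R28 (it satisfies condition V): it requires rework.
By R2 (it has a surface defect, it is coated, it passes visual inspection): it meets criterion S.
By R3 (it requires rework, it meets criterion S): it is from supplier B.
By R14 (it is in state N1, it is anodized): it is in state X1.
By R23 (it is in state X1): it carries flag D.
By R30 (it carries flag D, it satisfies condition V1): it carries flag K1.
By R31 (it carries flag K1, it is rejected): it satisfies condition L.
By R1 (it is from supplier B, it is rejected): it is classified as N.
By R7 (it satisfies condition L): it meets criterion M.
By R10 (it is classified as N, it has attribute W): it is in state X.
By R12 (it meets criterion M, it is in state X): it is classified as D1.
By R26 (it is classified as D1, it is coated): it satisfies condition T.
By R5 (it satisfies condition T): it has marker H.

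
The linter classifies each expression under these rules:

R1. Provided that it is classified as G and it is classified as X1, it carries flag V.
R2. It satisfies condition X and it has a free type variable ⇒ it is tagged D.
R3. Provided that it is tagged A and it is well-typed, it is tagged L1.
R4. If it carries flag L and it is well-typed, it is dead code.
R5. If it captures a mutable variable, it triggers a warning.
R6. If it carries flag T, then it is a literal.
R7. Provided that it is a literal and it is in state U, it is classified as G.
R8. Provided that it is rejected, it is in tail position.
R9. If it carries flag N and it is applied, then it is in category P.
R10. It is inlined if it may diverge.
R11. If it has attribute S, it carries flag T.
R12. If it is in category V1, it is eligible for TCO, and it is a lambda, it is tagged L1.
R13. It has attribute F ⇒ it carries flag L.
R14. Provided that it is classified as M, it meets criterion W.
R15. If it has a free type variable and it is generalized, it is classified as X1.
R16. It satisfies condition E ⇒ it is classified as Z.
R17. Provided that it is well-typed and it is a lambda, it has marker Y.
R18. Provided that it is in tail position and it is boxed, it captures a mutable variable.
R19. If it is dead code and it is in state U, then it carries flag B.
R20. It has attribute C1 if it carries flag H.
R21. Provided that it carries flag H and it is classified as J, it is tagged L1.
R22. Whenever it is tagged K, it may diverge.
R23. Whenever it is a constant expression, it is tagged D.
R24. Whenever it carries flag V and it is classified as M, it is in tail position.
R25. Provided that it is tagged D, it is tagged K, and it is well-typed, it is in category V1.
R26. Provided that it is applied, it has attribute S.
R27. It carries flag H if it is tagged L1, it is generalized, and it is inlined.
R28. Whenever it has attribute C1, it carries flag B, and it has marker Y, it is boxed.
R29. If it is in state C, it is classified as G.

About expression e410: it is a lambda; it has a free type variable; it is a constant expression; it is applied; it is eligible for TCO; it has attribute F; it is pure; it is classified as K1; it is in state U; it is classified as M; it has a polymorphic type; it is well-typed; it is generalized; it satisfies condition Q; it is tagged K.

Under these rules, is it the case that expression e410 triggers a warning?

By R13 (it has attribute F): it carries flag L.
By R15 (it has a free type variable, it is generalized): it is classified as X1.
By R17 (it is well-typed, it is a lambda): it has marker Y.
By R22 (it is tagged K): it may diverge.
By R23 (it is a constant expression): it is tagged D.
By R25 (it is tagged D, it is tagged K, it is well-typed): it is in category V1.
By R26 (it is applied): it has attribute S.
By R4 (it carries flag L, it is well-typed): it is dead code.
By R10 (it may diverge): it is inlined.
By R11 (it has attribute S): it carries flag T.
By R12 (it is in category V1, it is eligible for TCO, it is a lambda): it is tagged L1.
By R19 (it is dead code, it is in state U): it carries flag B.
By R27 (it is tagged L1, it is generalized, it is inlined): it carries flag H.
By R6 (it carries flag T): it is a literal.
By R7 (it is a literal, it is in state U): it is classified as G.
By R20 (it carries flag H): it has attribute C1.
By R28 (it has attribute C1, it carries flag B, it has marker Y): it is boxed.
By R1 (it is classified as G, it is classified as X1): it carries flag V.
By R24 (it carries flag V, it is classified as M): it is in tail position.
By R18 (it is in tail position, it is boxed): it captures a mutable variable.
By R5 (it captures a mutable variable): it triggers a warning.

Yes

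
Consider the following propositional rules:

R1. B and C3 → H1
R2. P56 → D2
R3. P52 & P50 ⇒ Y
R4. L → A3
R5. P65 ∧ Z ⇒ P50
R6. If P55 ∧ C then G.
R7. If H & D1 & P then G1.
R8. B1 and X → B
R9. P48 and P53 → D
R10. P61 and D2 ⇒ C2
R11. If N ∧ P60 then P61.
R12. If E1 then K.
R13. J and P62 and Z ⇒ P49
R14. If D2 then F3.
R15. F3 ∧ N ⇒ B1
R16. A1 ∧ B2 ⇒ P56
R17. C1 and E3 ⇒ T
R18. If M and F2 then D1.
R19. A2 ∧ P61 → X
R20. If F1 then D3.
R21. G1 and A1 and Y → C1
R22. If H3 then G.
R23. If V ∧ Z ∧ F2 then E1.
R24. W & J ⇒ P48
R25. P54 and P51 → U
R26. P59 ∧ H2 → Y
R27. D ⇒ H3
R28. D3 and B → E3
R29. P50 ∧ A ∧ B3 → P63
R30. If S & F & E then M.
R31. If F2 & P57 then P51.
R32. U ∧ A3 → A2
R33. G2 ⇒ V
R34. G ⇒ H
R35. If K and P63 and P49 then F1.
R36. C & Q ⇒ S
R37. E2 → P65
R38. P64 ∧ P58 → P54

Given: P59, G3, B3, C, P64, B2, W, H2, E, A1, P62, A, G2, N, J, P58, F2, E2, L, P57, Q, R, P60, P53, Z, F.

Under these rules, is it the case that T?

No

Forward chaining from the given facts derives: A3, P61, P49, P56, P48, Y, P51, V, S, P65, P54, D2, P50, D, C2, F3, B1, E1, U, H3, P63, M, A2, K, D1, X, G, H, F1, B, D3, E3.
The only rule concluding T is R17, which needs C1; that is never established.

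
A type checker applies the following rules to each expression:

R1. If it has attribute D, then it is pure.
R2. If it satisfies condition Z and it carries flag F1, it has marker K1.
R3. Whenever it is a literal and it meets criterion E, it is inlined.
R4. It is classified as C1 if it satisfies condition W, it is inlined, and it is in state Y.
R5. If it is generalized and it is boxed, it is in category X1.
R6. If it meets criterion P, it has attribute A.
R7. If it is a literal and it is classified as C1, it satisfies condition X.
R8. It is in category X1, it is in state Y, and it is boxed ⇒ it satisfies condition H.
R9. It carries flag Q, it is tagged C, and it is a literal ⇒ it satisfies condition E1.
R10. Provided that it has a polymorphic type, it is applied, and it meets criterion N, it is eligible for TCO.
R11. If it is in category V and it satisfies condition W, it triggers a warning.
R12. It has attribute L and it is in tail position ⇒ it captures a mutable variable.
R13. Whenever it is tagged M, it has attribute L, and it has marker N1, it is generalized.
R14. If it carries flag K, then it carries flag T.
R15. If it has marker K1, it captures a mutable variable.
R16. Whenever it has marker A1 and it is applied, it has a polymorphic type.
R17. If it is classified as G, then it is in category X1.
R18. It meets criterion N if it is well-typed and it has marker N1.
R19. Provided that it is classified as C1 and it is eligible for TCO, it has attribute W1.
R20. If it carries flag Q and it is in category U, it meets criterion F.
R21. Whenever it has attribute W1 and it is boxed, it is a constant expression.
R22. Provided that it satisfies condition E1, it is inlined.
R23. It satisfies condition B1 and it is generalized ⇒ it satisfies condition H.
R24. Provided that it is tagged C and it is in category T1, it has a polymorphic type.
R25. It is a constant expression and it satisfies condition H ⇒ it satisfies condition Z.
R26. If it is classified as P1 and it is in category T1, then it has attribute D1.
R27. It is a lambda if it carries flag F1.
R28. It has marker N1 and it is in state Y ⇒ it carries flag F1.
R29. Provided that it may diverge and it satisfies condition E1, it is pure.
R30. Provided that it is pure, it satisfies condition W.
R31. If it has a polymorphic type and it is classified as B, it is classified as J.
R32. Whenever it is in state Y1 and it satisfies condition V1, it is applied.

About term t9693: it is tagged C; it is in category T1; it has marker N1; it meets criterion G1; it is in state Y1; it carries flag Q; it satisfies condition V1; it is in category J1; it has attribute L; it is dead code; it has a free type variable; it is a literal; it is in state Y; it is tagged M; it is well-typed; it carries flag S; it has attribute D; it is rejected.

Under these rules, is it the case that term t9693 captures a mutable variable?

No

Forward chaining from the given facts derives: is pure, satisfies condition E1, is generalized, meets criterion N, is inlined, has a polymorphic type, carries flag F1, satisfies condition W, is applied, is classified as C1, satisfies condition X, is eligible for TCO, has attribute W1, is a lambda.
Rules concluding "it captures a mutable variable": R12 needs "it is in tail position"; R15 needs "it has marker K1" — none of these are established.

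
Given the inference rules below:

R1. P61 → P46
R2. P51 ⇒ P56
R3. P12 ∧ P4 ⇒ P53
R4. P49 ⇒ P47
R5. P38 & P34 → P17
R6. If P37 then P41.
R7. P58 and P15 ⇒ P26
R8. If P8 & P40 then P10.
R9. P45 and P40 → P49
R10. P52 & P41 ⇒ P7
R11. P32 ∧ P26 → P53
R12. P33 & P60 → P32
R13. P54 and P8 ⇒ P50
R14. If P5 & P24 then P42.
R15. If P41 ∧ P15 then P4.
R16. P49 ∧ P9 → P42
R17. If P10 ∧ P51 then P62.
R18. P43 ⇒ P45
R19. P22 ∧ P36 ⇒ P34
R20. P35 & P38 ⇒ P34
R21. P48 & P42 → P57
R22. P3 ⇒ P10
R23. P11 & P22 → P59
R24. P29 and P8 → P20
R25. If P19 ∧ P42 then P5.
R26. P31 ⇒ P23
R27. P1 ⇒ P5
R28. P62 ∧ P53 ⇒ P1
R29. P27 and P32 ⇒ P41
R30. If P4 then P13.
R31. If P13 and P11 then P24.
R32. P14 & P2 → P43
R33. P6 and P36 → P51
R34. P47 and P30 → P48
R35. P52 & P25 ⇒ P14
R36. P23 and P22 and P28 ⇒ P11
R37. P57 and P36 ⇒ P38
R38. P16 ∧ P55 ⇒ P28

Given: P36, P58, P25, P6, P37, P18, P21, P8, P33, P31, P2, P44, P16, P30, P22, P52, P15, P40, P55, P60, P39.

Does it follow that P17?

Yes

P41  (by R6: P37)
P26  (by R7: P58, P15)
P10  (by R8: P8, P40)
P32  (by R12: P33, P60)
P4  (by R15: P41, P15)
P34  (by R19: P22, P36)
P23  (by R26: P31)
P13  (by R30: P4)
P51  (by R33: P6, P36)
P14  (by R35: P52, P25)
P28  (by R38: P16, P55)
P53  (by R11: P32, P26)
P62  (by R17: P10, P51)
P1  (by R28: P62, P53)
P43  (by R32: P14, P2)
P11  (by R36: P23, P22, P28)
P45  (by R18: P43)
P5  (by R27: P1)
P24  (by R31: P13, P11)
P49  (by R9: P45, P40)
P42  (by R14: P5, P24)
P47  (by R4: P49)
P48  (by R34: P47, P30)
P57  (by R21: P48, P42)
P38  (by R37: P57, P36)
P17  (by R5: P38, P34)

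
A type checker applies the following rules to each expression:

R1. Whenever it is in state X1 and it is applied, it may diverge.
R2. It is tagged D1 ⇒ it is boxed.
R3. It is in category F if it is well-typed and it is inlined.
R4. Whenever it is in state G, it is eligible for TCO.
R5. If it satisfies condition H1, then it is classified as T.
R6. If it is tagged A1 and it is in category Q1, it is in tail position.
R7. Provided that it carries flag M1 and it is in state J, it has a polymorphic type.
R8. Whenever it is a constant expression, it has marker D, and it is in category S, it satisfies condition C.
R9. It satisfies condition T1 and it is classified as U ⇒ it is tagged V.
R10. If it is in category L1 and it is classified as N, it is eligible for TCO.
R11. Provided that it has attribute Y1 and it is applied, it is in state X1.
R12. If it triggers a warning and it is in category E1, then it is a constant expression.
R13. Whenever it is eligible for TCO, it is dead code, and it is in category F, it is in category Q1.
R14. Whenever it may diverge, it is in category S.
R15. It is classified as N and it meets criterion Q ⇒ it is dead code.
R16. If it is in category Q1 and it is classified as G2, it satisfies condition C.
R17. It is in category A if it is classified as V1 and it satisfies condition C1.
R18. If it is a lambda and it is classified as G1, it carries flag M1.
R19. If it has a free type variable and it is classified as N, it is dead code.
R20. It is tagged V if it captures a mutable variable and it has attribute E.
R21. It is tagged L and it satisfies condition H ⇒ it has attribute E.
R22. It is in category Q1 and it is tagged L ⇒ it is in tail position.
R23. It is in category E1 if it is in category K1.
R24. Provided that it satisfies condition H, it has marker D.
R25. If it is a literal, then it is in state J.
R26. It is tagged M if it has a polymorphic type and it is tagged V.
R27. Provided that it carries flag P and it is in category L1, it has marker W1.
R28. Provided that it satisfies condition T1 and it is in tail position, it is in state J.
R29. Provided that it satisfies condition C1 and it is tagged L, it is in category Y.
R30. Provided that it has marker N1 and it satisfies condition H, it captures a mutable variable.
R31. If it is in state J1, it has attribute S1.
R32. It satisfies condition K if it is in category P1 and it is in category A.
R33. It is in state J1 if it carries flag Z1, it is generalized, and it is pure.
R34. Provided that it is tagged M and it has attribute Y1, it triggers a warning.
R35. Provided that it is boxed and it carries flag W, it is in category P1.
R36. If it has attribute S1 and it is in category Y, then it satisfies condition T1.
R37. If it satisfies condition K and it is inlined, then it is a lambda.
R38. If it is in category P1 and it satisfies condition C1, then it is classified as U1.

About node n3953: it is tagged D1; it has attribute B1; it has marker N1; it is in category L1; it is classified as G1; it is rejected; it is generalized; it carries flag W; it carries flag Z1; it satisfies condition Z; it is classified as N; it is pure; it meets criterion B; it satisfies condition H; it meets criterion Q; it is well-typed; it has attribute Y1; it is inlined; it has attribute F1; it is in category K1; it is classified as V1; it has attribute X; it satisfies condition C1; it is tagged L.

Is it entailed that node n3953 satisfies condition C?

Forward chaining from the given facts derives: is boxed, is in category F, is eligible for TCO, is dead code, is in category A, has attribute E, is in category E1, has marker D, is in category Y, captures a mutable variable, is in state J1, is in category P1, is classified as U1, is in category Q1, is tagged V, is in tail position, has attribute S1, satisfies condition K, satisfies condition T1, is a lambda, carries flag M1, is in state J, has a polymorphic type, is tagged M, triggers a warning, is a constant expression.
Rules concluding "it satisfies condition C": R8 needs "it is in category S"; R16 needs "it is classified as G2" — none of these are established.

No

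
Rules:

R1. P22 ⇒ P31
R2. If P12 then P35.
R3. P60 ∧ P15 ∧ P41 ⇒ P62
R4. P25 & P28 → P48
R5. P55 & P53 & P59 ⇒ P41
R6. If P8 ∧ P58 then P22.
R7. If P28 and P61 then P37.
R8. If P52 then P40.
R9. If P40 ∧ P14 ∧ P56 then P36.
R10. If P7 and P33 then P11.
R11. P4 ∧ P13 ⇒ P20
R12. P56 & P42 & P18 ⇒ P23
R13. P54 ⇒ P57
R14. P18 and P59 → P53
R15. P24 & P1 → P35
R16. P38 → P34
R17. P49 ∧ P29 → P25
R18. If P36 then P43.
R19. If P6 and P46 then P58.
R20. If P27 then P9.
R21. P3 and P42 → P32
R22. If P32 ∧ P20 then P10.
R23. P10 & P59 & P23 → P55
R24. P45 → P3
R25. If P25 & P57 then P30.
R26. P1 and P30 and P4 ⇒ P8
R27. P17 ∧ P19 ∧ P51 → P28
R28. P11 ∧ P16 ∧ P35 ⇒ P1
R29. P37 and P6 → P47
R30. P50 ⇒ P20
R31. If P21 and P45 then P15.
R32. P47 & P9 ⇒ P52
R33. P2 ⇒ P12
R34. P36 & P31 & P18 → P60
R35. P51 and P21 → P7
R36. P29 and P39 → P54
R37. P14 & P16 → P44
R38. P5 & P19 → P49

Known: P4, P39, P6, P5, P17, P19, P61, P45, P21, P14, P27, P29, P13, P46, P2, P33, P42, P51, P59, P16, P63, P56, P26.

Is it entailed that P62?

No

Forward chaining from the given facts derives: P20, P58, P9, P3, P28, P15, P12, P7, P54, P44, P49, P35, P37, P11, P57, P25, P32, P10, P30, P1, P47, P52, P48, P40, P36, P43, P8, P22, P31.
The only rule concluding P62 is R3, which needs P60; that is never established.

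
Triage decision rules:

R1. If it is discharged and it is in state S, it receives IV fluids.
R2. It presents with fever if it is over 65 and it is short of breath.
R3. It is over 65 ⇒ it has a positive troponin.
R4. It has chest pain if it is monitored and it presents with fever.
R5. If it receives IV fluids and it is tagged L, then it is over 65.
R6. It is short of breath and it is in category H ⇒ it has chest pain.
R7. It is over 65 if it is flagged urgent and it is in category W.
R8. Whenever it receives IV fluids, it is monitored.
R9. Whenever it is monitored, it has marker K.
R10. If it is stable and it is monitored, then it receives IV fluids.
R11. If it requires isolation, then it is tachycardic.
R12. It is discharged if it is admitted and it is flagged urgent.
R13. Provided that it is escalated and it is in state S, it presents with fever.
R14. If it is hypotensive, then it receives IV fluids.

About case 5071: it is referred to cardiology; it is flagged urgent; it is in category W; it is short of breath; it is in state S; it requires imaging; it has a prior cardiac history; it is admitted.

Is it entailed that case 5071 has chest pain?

By R7 (it is flagged urgent, it is in category W): it is over 65.
By R12 (it is admitted, it is flagged urgent): it is discharged.
By R1 (it is discharged, it is in state S): it receives IV fluids.
By R2 (it is over 65, it is short of breath): it presents with fever.
By R8 (it receives IV fluids): it is monitored.
By R4 (it is monitored, it presents with fever): it has chest pain.

Yes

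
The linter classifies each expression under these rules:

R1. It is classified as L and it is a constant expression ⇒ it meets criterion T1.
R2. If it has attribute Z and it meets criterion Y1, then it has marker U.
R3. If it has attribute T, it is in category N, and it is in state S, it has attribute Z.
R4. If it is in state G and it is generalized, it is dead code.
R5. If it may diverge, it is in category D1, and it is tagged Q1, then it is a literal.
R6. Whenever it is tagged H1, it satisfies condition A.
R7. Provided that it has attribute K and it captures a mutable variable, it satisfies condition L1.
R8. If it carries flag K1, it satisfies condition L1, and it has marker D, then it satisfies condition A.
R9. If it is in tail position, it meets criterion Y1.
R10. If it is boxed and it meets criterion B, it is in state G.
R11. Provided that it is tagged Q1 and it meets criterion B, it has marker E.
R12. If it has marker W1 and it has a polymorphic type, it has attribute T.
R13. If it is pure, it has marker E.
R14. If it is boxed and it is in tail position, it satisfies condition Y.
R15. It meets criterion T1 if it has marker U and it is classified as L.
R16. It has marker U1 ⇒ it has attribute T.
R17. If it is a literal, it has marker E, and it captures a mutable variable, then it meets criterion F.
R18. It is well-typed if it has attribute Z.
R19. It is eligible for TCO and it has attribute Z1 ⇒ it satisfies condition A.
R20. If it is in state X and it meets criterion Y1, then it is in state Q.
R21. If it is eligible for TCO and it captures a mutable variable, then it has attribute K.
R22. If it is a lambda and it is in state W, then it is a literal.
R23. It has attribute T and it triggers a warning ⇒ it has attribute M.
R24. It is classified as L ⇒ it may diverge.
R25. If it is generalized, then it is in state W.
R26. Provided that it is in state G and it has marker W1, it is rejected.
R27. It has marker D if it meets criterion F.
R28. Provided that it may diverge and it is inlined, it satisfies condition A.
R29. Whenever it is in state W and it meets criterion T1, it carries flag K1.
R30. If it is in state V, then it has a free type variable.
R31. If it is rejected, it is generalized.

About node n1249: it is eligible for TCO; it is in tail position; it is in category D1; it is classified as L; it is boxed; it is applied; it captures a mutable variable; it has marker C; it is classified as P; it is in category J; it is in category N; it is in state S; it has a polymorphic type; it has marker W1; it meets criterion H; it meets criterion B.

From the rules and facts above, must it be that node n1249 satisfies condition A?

No

Forward chaining from the given facts derives: meets criterion Y1, is in state G, has attribute T, satisfies condition Y, has attribute K, may diverge, is rejected, is generalized, has attribute Z, is dead code, satisfies condition L1, is well-typed, is in state W, has marker U, meets criterion T1, carries flag K1.
Rules concluding "it satisfies condition A": R6 needs "it is tagged H1"; R8 needs "it has marker D"; R19 needs "it has attribute Z1"; R28 needs "it is inlined" — none of these are established.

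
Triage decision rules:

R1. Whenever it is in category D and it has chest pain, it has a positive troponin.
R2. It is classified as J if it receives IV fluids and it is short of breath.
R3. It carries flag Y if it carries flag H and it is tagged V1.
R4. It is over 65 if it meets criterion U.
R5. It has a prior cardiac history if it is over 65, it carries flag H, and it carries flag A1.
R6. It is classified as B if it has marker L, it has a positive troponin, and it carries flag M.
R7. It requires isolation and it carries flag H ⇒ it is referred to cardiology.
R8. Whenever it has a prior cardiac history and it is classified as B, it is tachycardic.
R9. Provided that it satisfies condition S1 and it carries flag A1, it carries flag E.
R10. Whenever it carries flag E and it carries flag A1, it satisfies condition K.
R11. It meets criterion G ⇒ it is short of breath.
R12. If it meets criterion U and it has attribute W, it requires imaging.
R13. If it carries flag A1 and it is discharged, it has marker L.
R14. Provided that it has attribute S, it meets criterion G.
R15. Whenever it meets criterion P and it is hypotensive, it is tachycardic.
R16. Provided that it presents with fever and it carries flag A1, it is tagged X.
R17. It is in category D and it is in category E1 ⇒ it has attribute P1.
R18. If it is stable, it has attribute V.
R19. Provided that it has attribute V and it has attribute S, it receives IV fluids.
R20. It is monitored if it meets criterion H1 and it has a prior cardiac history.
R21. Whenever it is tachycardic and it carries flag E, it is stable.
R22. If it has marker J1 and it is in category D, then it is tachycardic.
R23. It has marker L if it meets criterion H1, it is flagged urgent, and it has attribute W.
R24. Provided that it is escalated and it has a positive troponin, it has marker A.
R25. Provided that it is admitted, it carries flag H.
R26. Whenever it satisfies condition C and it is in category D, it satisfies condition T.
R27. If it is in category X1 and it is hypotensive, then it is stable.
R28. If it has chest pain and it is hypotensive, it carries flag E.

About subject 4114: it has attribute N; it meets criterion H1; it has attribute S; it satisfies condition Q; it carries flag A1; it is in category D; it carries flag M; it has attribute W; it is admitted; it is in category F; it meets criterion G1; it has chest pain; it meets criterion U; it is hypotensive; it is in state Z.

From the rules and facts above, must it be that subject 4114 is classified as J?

No

Forward chaining from the given facts derives: has a positive troponin, is over 65, requires imaging, meets criterion G, carries flag H, carries flag E, has a prior cardiac history, satisfies condition K, is short of breath, is monitored.
The only rule concluding "it is classified as J" is R2, which needs "it receives IV fluids"; that is never established.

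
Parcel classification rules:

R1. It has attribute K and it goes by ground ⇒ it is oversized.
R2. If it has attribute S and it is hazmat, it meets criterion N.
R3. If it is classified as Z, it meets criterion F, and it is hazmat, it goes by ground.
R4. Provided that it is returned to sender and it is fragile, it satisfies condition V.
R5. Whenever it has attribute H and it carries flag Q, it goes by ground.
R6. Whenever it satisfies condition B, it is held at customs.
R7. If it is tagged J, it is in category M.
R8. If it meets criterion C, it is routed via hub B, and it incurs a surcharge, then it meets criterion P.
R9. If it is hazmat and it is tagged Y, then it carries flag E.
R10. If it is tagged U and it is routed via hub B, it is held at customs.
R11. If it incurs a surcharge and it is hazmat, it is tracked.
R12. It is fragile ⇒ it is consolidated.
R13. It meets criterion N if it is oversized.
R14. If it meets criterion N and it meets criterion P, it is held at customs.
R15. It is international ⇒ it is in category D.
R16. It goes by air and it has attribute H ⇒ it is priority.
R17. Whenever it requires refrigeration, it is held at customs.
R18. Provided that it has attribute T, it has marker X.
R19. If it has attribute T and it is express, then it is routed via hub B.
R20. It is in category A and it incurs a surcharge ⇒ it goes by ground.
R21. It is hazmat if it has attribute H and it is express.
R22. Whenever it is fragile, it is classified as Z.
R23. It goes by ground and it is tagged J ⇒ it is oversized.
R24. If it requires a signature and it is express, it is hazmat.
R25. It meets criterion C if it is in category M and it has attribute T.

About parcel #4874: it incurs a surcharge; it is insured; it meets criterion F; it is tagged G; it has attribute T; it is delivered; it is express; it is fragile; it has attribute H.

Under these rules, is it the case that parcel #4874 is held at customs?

Forward chaining from the given facts derives: is consolidated, has marker X, is routed via hub B, is hazmat, is classified as Z, goes by ground, is tracked.
Rules concluding "it is held at customs": R6 needs "it satisfies condition B"; R10 needs "it is tagged U"; R14 needs "it meets criterion N"; R17 needs "it requires refrigeration" — none of these are established.

No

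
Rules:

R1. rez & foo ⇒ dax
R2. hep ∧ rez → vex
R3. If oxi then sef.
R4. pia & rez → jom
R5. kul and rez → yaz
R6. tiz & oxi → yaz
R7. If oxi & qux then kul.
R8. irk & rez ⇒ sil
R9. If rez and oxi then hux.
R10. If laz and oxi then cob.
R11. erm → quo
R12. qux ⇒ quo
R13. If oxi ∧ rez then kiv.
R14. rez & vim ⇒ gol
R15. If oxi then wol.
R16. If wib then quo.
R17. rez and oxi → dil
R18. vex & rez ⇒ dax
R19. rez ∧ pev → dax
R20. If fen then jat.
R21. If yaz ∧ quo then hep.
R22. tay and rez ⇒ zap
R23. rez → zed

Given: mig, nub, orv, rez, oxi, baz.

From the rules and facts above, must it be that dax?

Forward chaining from the given facts derives: sef, hux, kiv, wol, dil, zed.
Rules concluding dax: R1 needs foo; R18 needs vex; R19 needs pev — none of these are established.

No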